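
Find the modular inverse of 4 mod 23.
4^(-1) ≡ 6 (mod 23). Verification: 4 × 6 = 24 ≡ 1 (mod 23)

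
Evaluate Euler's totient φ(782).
352

Prime factorization: 782 = 2 × 17 × 23
Using the formula φ(n) = n × Π(1 - 1/p) for each prime factor p:
φ(782) = 782 × (1 - 1/2) × (1 - 1/17) × (1 - 1/23)
φ(782) = 352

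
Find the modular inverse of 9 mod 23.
9^(-1) ≡ 18 (mod 23). Verification: 9 × 18 = 162 ≡ 1 (mod 23)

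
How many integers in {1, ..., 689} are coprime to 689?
624

Prime factorization: 689 = 13 × 53
Using the formula φ(n) = n × Π(1 - 1/p) for each prime factor p:
φ(689) = 689 × (1 - 1/13) × (1 - 1/53)
φ(689) = 624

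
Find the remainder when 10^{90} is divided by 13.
By Fermat: 10^{12} ≡ 1 (mod 13). 90 = 7×12 + 6. So 10^{90} ≡ 10^{6} ≡ 1 (mod 13)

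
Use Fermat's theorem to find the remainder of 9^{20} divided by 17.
16

By Fermat's Little Theorem, a^(p-1) ≡ 1 (mod p) for prime p and gcd(a, p) = 1
Here p = 17, so 9^16 ≡ 1 (mod 17)
We can reduce the exponent: 20 mod 16 = 4
So 9^20 ≡ 9^4 (mod 17)
Computing: 9^4 mod 17 = 16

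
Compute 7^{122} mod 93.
49

Using successive squaring:
Binary expansion of 122: 1111010
Powers of 7 mod 93 (each is the square of the previous):
  7^1 ≡ 7 (mod 93)
  7^2 ≡ 7² = 49 ≡ 49 (mod 93)
  7^4 ≡ 49² = 2401 ≡ 76 (mod 93)
  7^8 ≡ 76² = 5776 ≡ 10 (mod 93)
  7^16 ≡ 10² = 100 ≡ 7 (mod 93)
  7^32 ≡ 7² = 49 ≡ 49 (mod 93)
  7^64 ≡ 49² = 2401 ≡ 76 (mod 93)
122 = 64 + 32 + 16 + 8 + 2, so 7^122 = 7^64 × 7^32 × 7^16 × 7^8 × 7^2 ≡ 76 × 49 × 7 × 10 × 49 (mod 93)
Multiplying step by step:
  76 × 49 = 3724 ≡ 4 (mod 93)
  4 × 7 = 28 ≡ 28 (mod 93)
  28 × 10 = 280 ≡ 1 (mod 93)
  1 × 49 = 49 ≡ 49 (mod 93)
Result: 7^122 ≡ 49 (mod 93)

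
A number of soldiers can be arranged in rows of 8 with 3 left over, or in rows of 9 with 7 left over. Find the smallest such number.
M = 8 × 9 = 72. M₁ = 9, y₁ ≡ 1 (mod 8). M₂ = 8, y₂ ≡ 8 (mod 9). m = 3×9×1 + 7×8×8 ≡ 43 (mod 72). The smallest positive such number is 43.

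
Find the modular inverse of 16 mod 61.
16^(-1) ≡ 42 (mod 61). Verification: 16 × 42 = 672 ≡ 1 (mod 61)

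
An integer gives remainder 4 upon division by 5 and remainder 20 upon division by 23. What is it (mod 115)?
M = 5 × 23 = 115. M₁ = 23, y₁ ≡ 2 (mod 5). M₂ = 5, y₂ ≡ 14 (mod 23). r = 4×23×2 + 20×5×14 ≡ 89 (mod 115). The smallest positive such number is 89.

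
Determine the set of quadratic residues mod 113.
QRs mod 113: {1, 2, 4, 7, 8, 9, 11, 13, 14, 15, 16, 18, 22, 25, 26, 28, 30, 31, 32, 36, 41, 44, 49, 50, 51, 52, 53, 56, 57, 60, 61, 62, 63, 64, 69, 72, 77, 81, 82, 83, 85, 87, 88, 91, 95, 97, 98, 99, 100, 102, 104, 105, 106, 109, 111, 112}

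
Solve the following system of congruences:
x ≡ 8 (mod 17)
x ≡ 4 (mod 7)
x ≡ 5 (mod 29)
382

Using the Chinese Remainder Theorem:
M = product of moduli = 3451
For equation 1: M_1 = 203, 203 ≡ 16 (mod 17), inverse of 203 mod 17 is 16 (check: 16 × 16 = 256 ≡ 1 (mod 17))
For equation 2: M_2 = 493, 493 ≡ 3 (mod 7), inverse of 493 mod 7 is 5 (check: 3 × 5 = 15 ≡ 1 (mod 7))
For equation 3: M_3 = 119, 119 ≡ 3 (mod 29), inverse of 119 mod 29 is 10 (check: 3 × 10 = 30 ≡ 1 (mod 29))
Combine: x ≡ Σ r_i×M_i×(M_i⁻¹ mod m_i) = 8×203×16 + 4×493×5 + 5×119×10 = 25984 + 9860 + 5950 = 41794
41794 mod 3451 = 382
x ≡ 382 (mod 3451)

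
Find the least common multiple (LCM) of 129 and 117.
5031

First find GCD(129, 117) using the Euclidean algorithm:
129 = 1 × 117 + 12
117 = 9 × 12 + 9
12 = 1 × 9 + 3
9 = 3 × 3 + 0
GCD(129, 117) = 3

LCM formula: LCM(a, b) = (a × b) / GCD(a, b)
LCM(129, 117) = (129 × 117) / 3
LCM(129, 117) = 15093 / 3
LCM(129, 117) = 5031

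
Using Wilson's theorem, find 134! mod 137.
(136)! = (134)! × (135) × (136) ≡ -1 (mod 137). So (134)! ≡ -1 × [(136)(135)]^(-1) ≡ 68 (mod 137)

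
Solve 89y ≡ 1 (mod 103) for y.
22

Using Extended Euclidean Algorithm:
gcd(89, 103) = 1
Bezout coefficients: 89 × 22 + 103 × -19 = 1
So 89 × 22 ≡ 1 (mod 103)
The inverse is 22 mod 103 = 22
Verification: 89 × 22 = 1958 = 19 × 103 + 1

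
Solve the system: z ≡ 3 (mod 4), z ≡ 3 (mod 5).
M = 4 × 5 = 20. M₁ = 5, y₁ ≡ 1 (mod 4). M₂ = 4, y₂ ≡ 4 (mod 5). z = 3×5×1 + 3×4×4 ≡ 3 (mod 20)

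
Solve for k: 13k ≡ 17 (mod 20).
9

Since gcd(13, 20) = 1 divides 17, a solution exists.
Multiply both sides by the inverse of 13 mod 20:
  13^(-1) mod 20 = 17
  x ≡ 17 × 17 ≡ 289 ≡ 9 (mod 20)
Verification: 13 × 9 = 117 = 5 × 20 + 17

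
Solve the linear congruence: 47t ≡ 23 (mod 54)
43

Since gcd(47, 54) = 1 divides 23, a solution exists.
Multiply both sides by the inverse of 47 mod 54:
  47^(-1) mod 54 = 23
  x ≡ 23 × 23 ≡ 529 ≡ 43 (mod 54)
Verification: 47 × 43 = 2021 = 37 × 54 + 23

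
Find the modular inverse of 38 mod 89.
38^(-1) ≡ 82 (mod 89). Verification: 38 × 82 = 3116 ≡ 1 (mod 89)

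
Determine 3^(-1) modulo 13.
3^(-1) ≡ 9 (mod 13). Verification: 3 × 9 = 27 ≡ 1 (mod 13)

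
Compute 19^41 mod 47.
Using repeated squaring. 41 = 32 + 8 + 1 (binary 101001). Repeated squaring mod 47: 19^1 ≡ 19; 19^2 ≡ 19² = 361 ≡ 32; 19^4 ≡ 32² = 1024 ≡ 37; 19^8 ≡ 37² = 1369 ≡ 6; 19^16 ≡ 6² = 36 ≡ 36; 19^32 ≡ 36² = 1296 ≡ 27. Multiply: 19^41 = 19^32 × 19^8 × 19^1 ≡ 27 × 6 × 19 (mod 47): 27 × 6 = 162 ≡ 21; 21 × 19 = 399 ≡ 23. So 19^41 ≡ 23 (mod 47).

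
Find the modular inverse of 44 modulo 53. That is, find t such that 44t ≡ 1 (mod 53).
47

Using Extended Euclidean Algorithm:
gcd(44, 53) = 1
Bezout coefficients: 44 × -6 + 53 × 5 = 1
So 44 × -6 ≡ 1 (mod 53)
The inverse is -6 mod 53 = 47
Verification: 44 × 47 = 2068 = 39 × 53 + 1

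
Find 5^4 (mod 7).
4 = 4 (binary 100). Repeated squaring mod 7: 5^1 ≡ 5; 5^2 ≡ 5² = 25 ≡ 4; 5^4 ≡ 4² = 16 ≡ 2. So 5^4 ≡ 2 (mod 7).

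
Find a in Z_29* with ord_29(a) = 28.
2 has order 28 mod 29 since 2^{28} ≡ 1 (mod 29) and no smaller power works.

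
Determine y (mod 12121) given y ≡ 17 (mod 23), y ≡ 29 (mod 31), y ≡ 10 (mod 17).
4617

Using the Chinese Remainder Theorem:
M = product of moduli = 12121
For equation 1: M_1 = 527, 527 ≡ 21 (mod 23), inverse of 527 mod 23 is 11 (check: 21 × 11 = 231 ≡ 1 (mod 23))
For equation 2: M_2 = 391, 391 ≡ 19 (mod 31), inverse of 391 mod 31 is 18 (check: 19 × 18 = 342 ≡ 1 (mod 31))
For equation 3: M_3 = 713, 713 ≡ 16 (mod 17), inverse of 713 mod 17 is 16 (check: 16 × 16 = 256 ≡ 1 (mod 17))
Combine: y ≡ Σ r_i×M_i×(M_i⁻¹ mod m_i) = 17×527×11 + 29×391×18 + 10×713×16 = 98549 + 204102 + 114080 = 416731
416731 mod 12121 = 4617
y ≡ 4617 (mod 12121)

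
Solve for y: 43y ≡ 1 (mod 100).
7

Since gcd(43, 100) = 1 divides 1, a solution exists.
Multiply both sides by the inverse of 43 mod 100:
  43^(-1) mod 100 = 7
  x ≡ 7 × 1 ≡ 7 ≡ 7 (mod 100)
Verification: 43 × 7 = 301 = 3 × 100 + 1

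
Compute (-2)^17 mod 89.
Using repeated squaring. (-2) ≡ 87 (mod 89). 17 = 16 + 1 (binary 10001). Repeated squaring mod 89: 87^1 ≡ 87; 87^2 ≡ 87² = 7569 ≡ 4; 87^4 ≡ 4² = 16 ≡ 16; 87^8 ≡ 16² = 256 ≡ 78; 87^16 ≡ 78² = 6084 ≡ 32. Multiply: (-2)^17 ≡ 87^16 × 87^1 ≡ 32 × 87 (mod 89): 32 × 87 = 2784 ≡ 25. So (-2)^17 ≡ 25 (mod 89).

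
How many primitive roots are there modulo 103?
32

The number of primitive roots modulo p is φ(p-1) = φ(102)
φ(102) = 32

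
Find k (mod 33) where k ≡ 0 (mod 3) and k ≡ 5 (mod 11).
M = 3 × 11 = 33. M₁ = 11, y₁ ≡ 2 (mod 3). M₂ = 3, y₂ ≡ 4 (mod 11). k = 0×11×2 + 5×3×4 ≡ 27 (mod 33)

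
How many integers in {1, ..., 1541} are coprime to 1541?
1452

Prime factorization: 1541 = 23 × 67
Using the formula φ(n) = n × Π(1 - 1/p) for each prime factor p:
φ(1541) = 1541 × (1 - 1/23) × (1 - 1/67)
φ(1541) = 1452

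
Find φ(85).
64

Prime factorization: 85 = 5 × 17
Using the formula φ(n) = n × Π(1 - 1/p) for each prime factor p:
φ(85) = 85 × (1 - 1/5) × (1 - 1/17)
φ(85) = 64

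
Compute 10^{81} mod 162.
82

Using successive squaring:
Binary expansion of 81: 1010001
Powers of 10 mod 162 (each is the square of the previous):
  10^1 ≡ 10 (mod 162)
  10^2 ≡ 10² = 100 ≡ 100 (mod 162)
  10^4 ≡ 100² = 10000 ≡ 118 (mod 162)
  10^8 ≡ 118² = 13924 ≡ 154 (mod 162)
  10^16 ≡ 154² = 23716 ≡ 64 (mod 162)
  10^32 ≡ 64² = 4096 ≡ 46 (mod 162)
  10^64 ≡ 46² = 2116 ≡ 10 (mod 162)
81 = 64 + 16 + 1, so 10^81 = 10^64 × 10^16 × 10^1 ≡ 10 × 64 × 10 (mod 162)
Multiplying step by step:
  10 × 64 = 640 ≡ 154 (mod 162)
  154 × 10 = 1540 ≡ 82 (mod 162)
Result: 10^81 ≡ 82 (mod 162)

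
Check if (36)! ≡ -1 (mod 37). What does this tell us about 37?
(36)! mod 37 = 36. Since this equals -1 (mod 37), Wilson confirms 37 is prime.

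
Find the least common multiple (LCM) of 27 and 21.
189

First find GCD(27, 21) using the Euclidean algorithm:
27 = 1 × 21 + 6
21 = 3 × 6 + 3
6 = 2 × 3 + 0
GCD(27, 21) = 3

LCM formula: LCM(a, b) = (a × b) / GCD(a, b)
LCM(27, 21) = (27 × 21) / 3
LCM(27, 21) = 567 / 3
LCM(27, 21) = 189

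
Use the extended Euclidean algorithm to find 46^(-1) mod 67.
Extended GCD: 46(-16) + 67(11) = 1. So 46^(-1) ≡ 51 ≡ 51 (mod 67). Verify: 46 × 51 = 2346 ≡ 1 (mod 67)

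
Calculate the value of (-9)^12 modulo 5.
Using Fermat: (-9)^{4} ≡ 1 (mod 5). 12 ≡ 0 (mod 4). So (-9)^{12} ≡ (-9)^{0} ≡ 1 (mod 5)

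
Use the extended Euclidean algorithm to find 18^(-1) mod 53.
Extended GCD: 18(3) + 53(-1) = 1. So 18^(-1) ≡ 3 ≡ 3 (mod 53). Verify: 18 × 3 = 54 ≡ 1 (mod 53)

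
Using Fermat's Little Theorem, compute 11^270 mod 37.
By Fermat: 11^{36} ≡ 1 (mod 37). 270 ≡ 18 (mod 36). So 11^{270} ≡ 11^{18} ≡ 1 (mod 37)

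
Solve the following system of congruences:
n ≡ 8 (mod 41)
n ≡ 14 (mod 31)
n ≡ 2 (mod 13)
3083

Using the Chinese Remainder Theorem:
M = product of moduli = 16523
For equation 1: M_1 = 403, 403 ≡ 34 (mod 41), inverse of 403 mod 41 is 35 (check: 34 × 35 = 1190 ≡ 1 (mod 41))
For equation 2: M_2 = 533, 533 ≡ 6 (mod 31), inverse of 533 mod 31 is 26 (check: 6 × 26 = 156 ≡ 1 (mod 31))
For equation 3: M_3 = 1271, 1271 ≡ 10 (mod 13), inverse of 1271 mod 13 is 4 (check: 10 × 4 = 40 ≡ 1 (mod 13))
Combine: n ≡ Σ r_i×M_i×(M_i⁻¹ mod m_i) = 8×403×35 + 14×533×26 + 2×1271×4 = 112840 + 194012 + 10168 = 317020
317020 mod 16523 = 3083
n ≡ 3083 (mod 16523)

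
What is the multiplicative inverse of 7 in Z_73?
7^(-1) ≡ 21 (mod 73). Verification: 7 × 21 = 147 ≡ 1 (mod 73)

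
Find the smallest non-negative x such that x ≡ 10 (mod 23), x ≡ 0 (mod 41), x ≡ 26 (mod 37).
5576

Using the Chinese Remainder Theorem:
M = product of moduli = 34891
For equation 1: M_1 = 1517, 1517 ≡ 22 (mod 23), inverse of 1517 mod 23 is 22 (check: 22 × 22 = 484 ≡ 1 (mod 23))
For equation 2: M_2 = 851, 851 ≡ 31 (mod 41), inverse of 851 mod 41 is 4 (check: 31 × 4 = 124 ≡ 1 (mod 41))
For equation 3: M_3 = 943, 943 ≡ 18 (mod 37), inverse of 943 mod 37 is 35 (check: 18 × 35 = 630 ≡ 1 (mod 37))
Combine: x ≡ Σ r_i×M_i×(M_i⁻¹ mod m_i) = 10×1517×22 + 0×851×4 + 26×943×35 = 333740 + 0 + 858130 = 1191870
1191870 mod 34891 = 5576
x ≡ 5576 (mod 34891)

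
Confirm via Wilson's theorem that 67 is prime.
(66)! mod 67 = 66. Since this equals -1 (mod 67), Wilson confirms 67 is prime.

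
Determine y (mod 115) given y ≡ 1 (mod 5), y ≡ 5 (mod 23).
51

Using the Chinese Remainder Theorem:
M = product of moduli = 115
For equation 1: M_1 = 23, 23 ≡ 3 (mod 5), inverse of 23 mod 5 is 2 (check: 3 × 2 = 6 ≡ 1 (mod 5))
For equation 2: M_2 = 5, 5 ≡ 5 (mod 23), inverse of 5 mod 23 is 14 (check: 5 × 14 = 70 ≡ 1 (mod 23))
Combine: y ≡ Σ r_i×M_i×(M_i⁻¹ mod m_i) = 1×23×2 + 5×5×14 = 46 + 350 = 396
396 mod 115 = 51
y ≡ 51 (mod 115)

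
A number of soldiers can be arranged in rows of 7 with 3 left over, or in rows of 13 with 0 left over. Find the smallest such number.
M = 7 × 13 = 91. M₁ = 13, y₁ ≡ 6 (mod 7). M₂ = 7, y₂ ≡ 2 (mod 13). k = 3×13×6 + 0×7×2 ≡ 52 (mod 91). The smallest positive such number is 52.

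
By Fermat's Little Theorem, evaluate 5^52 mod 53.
By Fermat's Little Theorem, 5^{52} ≡ 1 (mod 53) since 53 is prime and gcd(5, 53) = 1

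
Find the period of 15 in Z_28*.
Powers of 15 mod 28: 15^1≡15, 15^2≡1. Order = 2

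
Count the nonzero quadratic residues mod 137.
For prime 137, there are (p-1)/2 = (137-1)/2 = 68 quadratic residues (excluding 0).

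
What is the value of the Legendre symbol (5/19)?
(5/19) = 5^{9} mod 19 = 1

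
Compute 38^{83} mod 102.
98

Using successive squaring:
Binary expansion of 83: 1010011
Powers of 38 mod 102 (each is the square of the previous):
  38^1 ≡ 38 (mod 102)
  38^2 ≡ 38² = 1444 ≡ 16 (mod 102)
  38^4 ≡ 16² = 256 ≡ 52 (mod 102)
  38^8 ≡ 52² = 2704 ≡ 52 (mod 102)
  38^16 ≡ 52² = 2704 ≡ 52 (mod 102)
  38^32 ≡ 52² = 2704 ≡ 52 (mod 102)
  38^64 ≡ 52² = 2704 ≡ 52 (mod 102)
83 = 64 + 16 + 2 + 1, so 38^83 = 38^64 × 38^16 × 38^2 × 38^1 ≡ 52 × 52 × 16 × 38 (mod 102)
Multiplying step by step:
  52 × 52 = 2704 ≡ 52 (mod 102)
  52 × 16 = 832 ≡ 16 (mod 102)
  16 × 38 = 608 ≡ 98 (mod 102)
Result: 38^83 ≡ 98 (mod 102)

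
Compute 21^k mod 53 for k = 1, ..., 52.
g^1, g^2, ..., g^{52} mod 53: {21, 17, 39, 24, 27, 37, 35, 46, 12, 40, 45, 44, 23, 6, 20, 49, 22, 38, 3, 10, 51, 11, 19, 28, 5, 52, 32, 36, 14, 29, 26, 16, 18, 7, 41, 13, 8, 9, 30, 47, 33, 4, 31, 15, 50, 43, 2, 42, 34, 25, 48, 1}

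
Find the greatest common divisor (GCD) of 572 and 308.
44

Using the Euclidean algorithm:
572 = 1 × 308 + 264
308 = 1 × 264 + 44
264 = 6 × 44 + 0

GCD(572, 308) = 44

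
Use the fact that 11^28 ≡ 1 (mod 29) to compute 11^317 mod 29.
By Fermat: 11^{28} ≡ 1 (mod 29). 317 ≡ 9 (mod 28). So 11^{317} ≡ 11^{9} ≡ 2 (mod 29)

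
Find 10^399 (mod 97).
Using Fermat: 10^{96} ≡ 1 (mod 97). 399 ≡ 15 (mod 96). So 10^{399} ≡ 10^{15} ≡ 45 (mod 97)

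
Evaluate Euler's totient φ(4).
2

Prime factorization: 4 = 2^2
Using the formula φ(n) = n × Π(1 - 1/p) for each prime factor p:
φ(4) = 4 × (1 - 1/2)
φ(4) = 2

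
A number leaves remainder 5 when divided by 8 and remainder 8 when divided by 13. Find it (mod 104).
M = 8 × 13 = 104. M₁ = 13, y₁ ≡ 5 (mod 8). M₂ = 8, y₂ ≡ 5 (mod 13). r = 5×13×5 + 8×8×5 ≡ 21 (mod 104)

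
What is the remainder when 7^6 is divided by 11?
6 = 4 + 2 (binary 110). Repeated squaring mod 11: 7^1 ≡ 7; 7^2 ≡ 7² = 49 ≡ 5; 7^4 ≡ 5² = 25 ≡ 3. Multiply: 7^6 = 7^4 × 7^2 ≡ 3 × 5 (mod 11): 3 × 5 = 15 ≡ 4. So 7^6 ≡ 4 (mod 11).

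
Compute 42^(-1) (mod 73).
40

Using Extended Euclidean Algorithm:
gcd(42, 73) = 1
Bezout coefficients: 42 × -33 + 73 × 19 = 1
So 42 × -33 ≡ 1 (mod 73)
The inverse is -33 mod 73 = 40
Verification: 42 × 40 = 1680 = 23 × 73 + 1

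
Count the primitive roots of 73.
24

The number of primitive roots modulo p is φ(p-1) = φ(72)
φ(72) = 24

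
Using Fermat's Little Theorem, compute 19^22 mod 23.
By Fermat's Little Theorem, 19^{22} ≡ 1 (mod 23) since 23 is prime and gcd(19, 23) = 1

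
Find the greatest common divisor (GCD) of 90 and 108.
18

Using the Euclidean algorithm:
90 = 0 × 108 + 90
108 = 1 × 90 + 18
90 = 5 × 18 + 0

GCD(90, 108) = 18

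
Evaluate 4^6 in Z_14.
6 = 4 + 2 (binary 110). Repeated squaring mod 14: 4^1 ≡ 4; 4^2 ≡ 4² = 16 ≡ 2; 4^4 ≡ 2² = 4 ≡ 4. Multiply: 4^6 = 4^4 × 4^2 ≡ 4 × 2 (mod 14): 4 × 2 = 8 ≡ 8. So 4^6 ≡ 8 (mod 14).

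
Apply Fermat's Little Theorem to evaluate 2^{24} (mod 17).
1

By Fermat's Little Theorem, a^(p-1) ≡ 1 (mod p) for prime p and gcd(a, p) = 1
Here p = 17, so 2^16 ≡ 1 (mod 17)
We can reduce the exponent: 24 mod 16 = 8
So 2^24 ≡ 2^8 (mod 17)
Computing: 2^8 mod 17 = 1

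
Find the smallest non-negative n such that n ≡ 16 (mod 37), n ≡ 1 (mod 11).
386

Using the Chinese Remainder Theorem:
M = product of moduli = 407
For equation 1: M_1 = 11, 11 ≡ 11 (mod 37), inverse of 11 mod 37 is 27 (check: 11 × 27 = 297 ≡ 1 (mod 37))
For equation 2: M_2 = 37, 37 ≡ 4 (mod 11), inverse of 37 mod 11 is 3 (check: 4 × 3 = 12 ≡ 1 (mod 11))
Combine: n ≡ Σ r_i×M_i×(M_i⁻¹ mod m_i) = 16×11×27 + 1×37×3 = 4752 + 111 = 4863
4863 mod 407 = 386
n ≡ 386 (mod 407)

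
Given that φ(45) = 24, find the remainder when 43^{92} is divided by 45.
By Euler: 43^{24} ≡ 1 (mod 45) since gcd(43, 45) = 1. 92 = 3×24 + 20. So 43^{92} ≡ 43^{20} ≡ 31 (mod 45)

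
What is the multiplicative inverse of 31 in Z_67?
31^(-1) ≡ 13 (mod 67). Verification: 31 × 13 = 403 ≡ 1 (mod 67)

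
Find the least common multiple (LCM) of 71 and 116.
8236

First find GCD(71, 116) using the Euclidean algorithm:
71 = 0 × 116 + 71
116 = 1 × 71 + 45
71 = 1 × 45 + 26
45 = 1 × 26 + 19
26 = 1 × 19 + 7
19 = 2 × 7 + 5
7 = 1 × 5 + 2
5 = 2 × 2 + 1
2 = 2 × 1 + 0
GCD(71, 116) = 1

LCM formula: LCM(a, b) = (a × b) / GCD(a, b)
LCM(71, 116) = (71 × 116) / 1
LCM(71, 116) = 8236 / 1
LCM(71, 116) = 8236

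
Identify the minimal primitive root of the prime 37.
p - 1 = 36 has prime divisors 2, 3. h is a primitive root mod 37 iff h^(36/q) ≢ 1 (mod 37) for each such q.
h = 2: 2^18 ≡ 36, 2^12 ≡ 26 (mod 37); none is 1, so 2 has order 36 and is a primitive root.
The smallest primitive root mod 37 is g = 2.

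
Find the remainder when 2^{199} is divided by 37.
By Fermat: 2^{36} ≡ 1 (mod 37). 199 = 5×36 + 19. So 2^{199} ≡ 2^{19} ≡ 35 (mod 37)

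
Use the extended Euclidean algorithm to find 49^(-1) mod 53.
Extended GCD: 49(13) + 53(-12) = 1. So 49^(-1) ≡ 13 ≡ 13 (mod 53). Verify: 49 × 13 = 637 ≡ 1 (mod 53)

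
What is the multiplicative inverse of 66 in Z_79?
6

Using Extended Euclidean Algorithm:
gcd(66, 79) = 1
Bezout coefficients: 66 × 6 + 79 × -5 = 1
So 66 × 6 ≡ 1 (mod 79)
The inverse is 6 mod 79 = 6
Verification: 66 × 6 = 396 = 5 × 79 + 1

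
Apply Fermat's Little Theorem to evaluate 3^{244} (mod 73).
8

By Fermat's Little Theorem, a^(p-1) ≡ 1 (mod p) for prime p and gcd(a, p) = 1
Here p = 73, so 3^72 ≡ 1 (mod 73)
We can reduce the exponent: 244 mod 72 = 28
So 3^244 ≡ 3^28 (mod 73)
Computing: 3^28 mod 73 = 8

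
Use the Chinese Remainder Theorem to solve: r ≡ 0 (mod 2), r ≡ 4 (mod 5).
M = 2 × 5 = 10. M₁ = 5, y₁ ≡ 1 (mod 2). M₂ = 2, y₂ ≡ 3 (mod 5). r = 0×5×1 + 4×2×3 ≡ 4 (mod 10)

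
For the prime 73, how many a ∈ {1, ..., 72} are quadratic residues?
For prime 73, there are (p-1)/2 = (73-1)/2 = 36 quadratic residues (excluding 0).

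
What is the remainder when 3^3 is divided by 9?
3 = 2 + 1 (binary 11). Repeated squaring mod 9: 3^1 ≡ 3; 3^2 ≡ 3² = 9 ≡ 0. Multiply: 3^3 = 3^2 × 3^1 ≡ 0 × 3 (mod 9): 0 × 3 = 0 ≡ 0. So 3^3 ≡ 0 (mod 9).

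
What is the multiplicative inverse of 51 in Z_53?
51^(-1) ≡ 26 (mod 53). Verification: 51 × 26 = 1326 ≡ 1 (mod 53)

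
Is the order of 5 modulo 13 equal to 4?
Yes, ord_13(5) = 4.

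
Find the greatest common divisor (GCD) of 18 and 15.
3

Using the Euclidean algorithm:
18 = 1 × 15 + 3
15 = 5 × 3 + 0

GCD(18, 15) = 3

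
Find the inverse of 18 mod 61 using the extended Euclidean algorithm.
Extended GCD: 18(17) + 61(-5) = 1. So 18^(-1) ≡ 17 ≡ 17 (mod 61). Verify: 18 × 17 = 306 ≡ 1 (mod 61)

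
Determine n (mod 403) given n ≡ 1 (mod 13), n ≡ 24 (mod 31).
365

Using the Chinese Remainder Theorem:
M = product of moduli = 403
For equation 1: M_1 = 31, 31 ≡ 5 (mod 13), inverse of 31 mod 13 is 8 (check: 5 × 8 = 40 ≡ 1 (mod 13))
For equation 2: M_2 = 13, 13 ≡ 13 (mod 31), inverse of 13 mod 31 is 12 (check: 13 × 12 = 156 ≡ 1 (mod 31))
Combine: n ≡ Σ r_i×M_i×(M_i⁻¹ mod m_i) = 1×31×8 + 24×13×12 = 248 + 3744 = 3992
3992 mod 403 = 365
n ≡ 365 (mod 403)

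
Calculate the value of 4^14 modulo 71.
Using repeated squaring. 14 = 8 + 4 + 2 (binary 1110). Repeated squaring mod 71: 4^1 ≡ 4; 4^2 ≡ 4² = 16 ≡ 16; 4^4 ≡ 16² = 256 ≡ 43; 4^8 ≡ 43² = 1849 ≡ 3. Multiply: 4^14 = 4^8 × 4^4 × 4^2 ≡ 3 × 43 × 16 (mod 71): 3 × 43 = 129 ≡ 58; 58 × 16 = 928 ≡ 5. So 4^14 ≡ 5 (mod 71).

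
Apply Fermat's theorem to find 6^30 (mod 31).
By Fermat's Little Theorem, 6^{30} ≡ 1 (mod 31) since 31 is prime and gcd(6, 31) = 1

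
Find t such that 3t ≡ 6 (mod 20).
2

Since gcd(3, 20) = 1 divides 6, a solution exists.
Multiply both sides by the inverse of 3 mod 20:
  3^(-1) mod 20 = 7
  x ≡ 7 × 6 ≡ 42 ≡ 2 (mod 20)
Verification: 3 × 2 = 6 = 0 × 20 + 6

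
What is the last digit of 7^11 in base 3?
Using Fermat: 7^{2} ≡ 1 (mod 3). 11 ≡ 1 (mod 2). So 7^{11} ≡ 7^{1} ≡ 1 (mod 3)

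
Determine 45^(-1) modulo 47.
45^(-1) ≡ 23 (mod 47). Verification: 45 × 23 = 1035 ≡ 1 (mod 47)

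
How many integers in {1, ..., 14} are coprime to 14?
6

Prime factorization: 14 = 2 × 7
Using the formula φ(n) = n × Π(1 - 1/p) for each prime factor p:
φ(14) = 14 × (1 - 1/2) × (1 - 1/7)
φ(14) = 6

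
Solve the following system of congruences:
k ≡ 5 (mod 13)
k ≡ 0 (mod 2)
18

Using the Chinese Remainder Theorem:
M = product of moduli = 26
For equation 1: M_1 = 2, 2 ≡ 2 (mod 13), inverse of 2 mod 13 is 7 (check: 2 × 7 = 14 ≡ 1 (mod 13))
For equation 2: M_2 = 13, 13 ≡ 1 (mod 2), inverse of 13 mod 2 is 1 (check: 1 × 1 = 1 ≡ 1 (mod 2))
Combine: k ≡ Σ r_i×M_i×(M_i⁻¹ mod m_i) = 5×2×7 + 0×13×1 = 70 + 0 = 70
70 mod 26 = 18
k ≡ 18 (mod 26)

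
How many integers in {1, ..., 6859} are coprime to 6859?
6498

Prime factorization: 6859 = 19^3
Using the formula φ(n) = n × Π(1 - 1/p) for each prime factor p:
φ(6859) = 6859 × (1 - 1/19)
φ(6859) = 6498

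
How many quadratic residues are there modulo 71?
For prime 71, there are (p-1)/2 = (71-1)/2 = 35 quadratic residues (excluding 0).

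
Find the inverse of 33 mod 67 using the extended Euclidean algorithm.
Extended GCD: 33(-2) + 67(1) = 1. So 33^(-1) ≡ 65 ≡ 65 (mod 67). Verify: 33 × 65 = 2145 ≡ 1 (mod 67)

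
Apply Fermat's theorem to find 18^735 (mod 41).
By Fermat: 18^{40} ≡ 1 (mod 41). 735 ≡ 15 (mod 40). So 18^{735} ≡ 18^{15} ≡ 1 (mod 41)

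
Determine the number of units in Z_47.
46

Prime factorization: 47 = 47
Using the formula φ(n) = n × Π(1 - 1/p) for each prime factor p:
φ(47) = 47 × (1 - 1/47)
φ(47) = 46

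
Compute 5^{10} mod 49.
23

Using successive squaring:
Binary expansion of 10: 1010
Powers of 5 mod 49 (each is the square of the previous):
  5^1 ≡ 5 (mod 49)
  5^2 ≡ 5² = 25 ≡ 25 (mod 49)
  5^4 ≡ 25² = 625 ≡ 37 (mod 49)
  5^8 ≡ 37² = 1369 ≡ 46 (mod 49)
10 = 8 + 2, so 5^10 = 5^8 × 5^2 ≡ 46 × 25 (mod 49)
Multiplying step by step:
  46 × 25 = 1150 ≡ 23 (mod 49)
Result: 5^10 ≡ 23 (mod 49)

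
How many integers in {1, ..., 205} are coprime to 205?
160

Prime factorization: 205 = 5 × 41
Using the formula φ(n) = n × Π(1 - 1/p) for each prime factor p:
φ(205) = 205 × (1 - 1/5) × (1 - 1/41)
φ(205) = 160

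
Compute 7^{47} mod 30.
13

Using successive squaring:
Binary expansion of 47: 101111
Powers of 7 mod 30 (each is the square of the previous):
  7^1 ≡ 7 (mod 30)
  7^2 ≡ 7² = 49 ≡ 19 (mod 30)
  7^4 ≡ 19² = 361 ≡ 1 (mod 30)
  7^8 ≡ 1² = 1 ≡ 1 (mod 30)
  7^16 ≡ 1² = 1 ≡ 1 (mod 30)
  7^32 ≡ 1² = 1 ≡ 1 (mod 30)
47 = 32 + 8 + 4 + 2 + 1, so 7^47 = 7^32 × 7^8 × 7^4 × 7^2 × 7^1 ≡ 1 × 1 × 1 × 19 × 7 (mod 30)
Multiplying step by step:
  1 × 1 = 1 ≡ 1 (mod 30)
  1 × 1 = 1 ≡ 1 (mod 30)
  1 × 19 = 19 ≡ 19 (mod 30)
  19 × 7 = 133 ≡ 13 (mod 30)
Result: 7^47 ≡ 13 (mod 30)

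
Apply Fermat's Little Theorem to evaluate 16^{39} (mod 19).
11

By Fermat's Little Theorem, a^(p-1) ≡ 1 (mod p) for prime p and gcd(a, p) = 1
Here p = 19, so 16^18 ≡ 1 (mod 19)
We can reduce the exponent: 39 mod 18 = 3
So 16^39 ≡ 16^3 (mod 19)
Computing: 16^3 mod 19 = 11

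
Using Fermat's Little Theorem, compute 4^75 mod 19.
By Fermat: 4^{18} ≡ 1 (mod 19). 75 = 4×18 + 3. So 4^{75} ≡ 4^{3} ≡ 7 (mod 19)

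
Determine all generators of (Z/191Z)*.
Primitive roots mod 191: {19, 21, 22, 28, 29, 33, 35, 42, 44, 47, 53, 56, 57, 58, 61, 62, 63, 71, 73, 74, 76, 83, 87, 88, 89, 91, 93, 94, 95, 99, 101, 105, 106, 110, 111, 112, 113, 114, 116, 119, 123, 124, 126, 127, 131, 132, 137, 140, 141, 143, 145, 146, 148, 151, 157, 164, 165, 167, 168, 171, 173, 174, 175, 176, 178, 179, 181, 182, 183, 187, 188, 189}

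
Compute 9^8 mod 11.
8 = 8 (binary 1000). Repeated squaring mod 11: 9^1 ≡ 9; 9^2 ≡ 9² = 81 ≡ 4; 9^4 ≡ 4² = 16 ≡ 5; 9^8 ≡ 5² = 25 ≡ 3. So 9^8 ≡ 3 (mod 11).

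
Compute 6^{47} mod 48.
0

Using successive squaring:
Binary expansion of 47: 101111
Powers of 6 mod 48 (each is the square of the previous):
  6^1 ≡ 6 (mod 48)
  6^2 ≡ 6² = 36 ≡ 36 (mod 48)
  6^4 ≡ 36² = 1296 ≡ 0 (mod 48)
  6^8 ≡ 0² = 0 ≡ 0 (mod 48)
  6^16 ≡ 0² = 0 ≡ 0 (mod 48)
  6^32 ≡ 0² = 0 ≡ 0 (mod 48)
47 = 32 + 8 + 4 + 2 + 1, so 6^47 = 6^32 × 6^8 × 6^4 × 6^2 × 6^1 ≡ 0 × 0 × 0 × 36 × 6 (mod 48)
Multiplying step by step:
  0 × 0 = 0 ≡ 0 (mod 48)
  0 × 0 = 0 ≡ 0 (mod 48)
  0 × 36 = 0 ≡ 0 (mod 48)
  0 × 6 = 0 ≡ 0 (mod 48)
Result: 6^47 ≡ 0 (mod 48)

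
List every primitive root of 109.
Primitive roots mod 109: {6, 10, 11, 13, 14, 18, 24, 30, 37, 39, 40, 42, 44, 47, 50, 51, 52, 53, 56, 57, 58, 59, 62, 65, 67, 69, 70, 72, 79, 85, 91, 95, 96, 98, 99, 103}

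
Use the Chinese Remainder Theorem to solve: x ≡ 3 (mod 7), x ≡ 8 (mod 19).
122

Using the Chinese Remainder Theorem:
M = product of moduli = 133
For equation 1: M_1 = 19, 19 ≡ 5 (mod 7), inverse of 19 mod 7 is 3 (check: 5 × 3 = 15 ≡ 1 (mod 7))
For equation 2: M_2 = 7, 7 ≡ 7 (mod 19), inverse of 7 mod 19 is 11 (check: 7 × 11 = 77 ≡ 1 (mod 19))
Combine: x ≡ Σ r_i×M_i×(M_i⁻¹ mod m_i) = 3×19×3 + 8×7×11 = 171 + 616 = 787
787 mod 133 = 122
x ≡ 122 (mod 133)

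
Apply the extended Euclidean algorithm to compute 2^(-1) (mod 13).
Extended GCD: 2(-6) + 13(1) = 1. So 2^(-1) ≡ 7 ≡ 7 (mod 13). Verify: 2 × 7 = 14 ≡ 1 (mod 13)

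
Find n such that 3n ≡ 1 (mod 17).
3^(-1) ≡ 6 (mod 17). Verification: 3 × 6 = 18 ≡ 1 (mod 17)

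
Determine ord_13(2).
Powers of 2 mod 13: 2^1≡2, 2^2≡4, 2^3≡8, 2^4≡3, 2^5≡6, 2^6≡12, 2^7≡11, 2^8≡9, 2^9≡5, 2^10≡10, 2^11≡7, 2^12≡1. Order = 12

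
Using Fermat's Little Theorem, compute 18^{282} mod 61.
3

By Fermat's Little Theorem, a^(p-1) ≡ 1 (mod p) for prime p and gcd(a, p) = 1
Here p = 61, so 18^60 ≡ 1 (mod 61)
We can reduce the exponent: 282 mod 60 = 42
So 18^282 ≡ 18^42 (mod 61)
Computing: 18^42 mod 61 = 3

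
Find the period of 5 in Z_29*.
Powers of 5 mod 29: 5^1≡5, 5^2≡25, 5^3≡9, 5^4≡16, 5^5≡22, 5^6≡23, 5^7≡28, 5^8≡24, 5^9≡4, 5^10≡20, 5^11≡13, 5^12≡7, 5^13≡6, 5^14≡1. Order = 14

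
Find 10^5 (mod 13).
5 = 4 + 1 (binary 101). Repeated squaring mod 13: 10^1 ≡ 10; 10^2 ≡ 10² = 100 ≡ 9; 10^4 ≡ 9² = 81 ≡ 3. Multiply: 10^5 = 10^4 × 10^1 ≡ 3 × 10 (mod 13): 3 × 10 = 30 ≡ 4. So 10^5 ≡ 4 (mod 13).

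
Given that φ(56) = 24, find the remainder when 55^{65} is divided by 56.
By Euler: 55^{24} ≡ 1 (mod 56) since gcd(55, 56) = 1. 65 = 2×24 + 17. So 55^{65} ≡ 55^{17} ≡ 55 (mod 56)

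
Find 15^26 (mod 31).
Using repeated squaring. 26 = 16 + 8 + 2 (binary 11010). Repeated squaring mod 31: 15^1 ≡ 15; 15^2 ≡ 15² = 225 ≡ 8; 15^4 ≡ 8² = 64 ≡ 2; 15^8 ≡ 2² = 4 ≡ 4; 15^16 ≡ 4² = 16 ≡ 16. Multiply: 15^26 = 15^16 × 15^8 × 15^2 ≡ 16 × 4 × 8 (mod 31): 16 × 4 = 64 ≡ 2; 2 × 8 = 16 ≡ 16. So 15^26 ≡ 16 (mod 31).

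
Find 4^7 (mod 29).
7 = 4 + 2 + 1 (binary 111). Repeated squaring mod 29: 4^1 ≡ 4; 4^2 ≡ 4² = 16 ≡ 16; 4^4 ≡ 16² = 256 ≡ 24. Multiply: 4^7 = 4^4 × 4^2 × 4^1 ≡ 24 × 16 × 4 (mod 29): 24 × 16 = 384 ≡ 7; 7 × 4 = 28 ≡ 28. So 4^7 ≡ 28 (mod 29).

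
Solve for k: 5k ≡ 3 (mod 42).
9

Since gcd(5, 42) = 1 divides 3, a solution exists.
Multiply both sides by the inverse of 5 mod 42:
  5^(-1) mod 42 = 17
  x ≡ 17 × 3 ≡ 51 ≡ 9 (mod 42)
Verification: 5 × 9 = 45 = 1 × 42 + 3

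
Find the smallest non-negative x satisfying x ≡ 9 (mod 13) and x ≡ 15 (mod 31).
M = 13 × 31 = 403. M₁ = 31, y₁ ≡ 8 (mod 13). M₂ = 13, y₂ ≡ 12 (mod 31). x = 9×31×8 + 15×13×12 ≡ 139 (mod 403)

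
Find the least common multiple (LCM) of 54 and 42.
378

First find GCD(54, 42) using the Euclidean algorithm:
54 = 1 × 42 + 12
42 = 3 × 12 + 6
12 = 2 × 6 + 0
GCD(54, 42) = 6

LCM formula: LCM(a, b) = (a × b) / GCD(a, b)
LCM(54, 42) = (54 × 42) / 6
LCM(54, 42) = 2268 / 6
LCM(54, 42) = 378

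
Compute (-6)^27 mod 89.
Using repeated squaring. (-6) ≡ 83 (mod 89). 27 = 16 + 8 + 2 + 1 (binary 11011). Repeated squaring mod 89: 83^1 ≡ 83; 83^2 ≡ 83² = 6889 ≡ 36; 83^4 ≡ 36² = 1296 ≡ 50; 83^8 ≡ 50² = 2500 ≡ 8; 83^16 ≡ 8² = 64 ≡ 64. Multiply: (-6)^27 ≡ 83^16 × 83^8 × 83^2 × 83^1 ≡ 64 × 8 × 36 × 83 (mod 89): 64 × 8 = 512 ≡ 67; 67 × 36 = 2412 ≡ 9; 9 × 83 = 747 ≡ 35. So (-6)^27 ≡ 35 (mod 89).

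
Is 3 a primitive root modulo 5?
Yes

To verify, check if 3^(4/q) ≢ 1 (mod 5) for each prime divisor q of 4
Divisors of 4 = 4: [1, 2, 4]
  3^(4/2) = 3^2 ≡ 4 (mod 5)
Conclusion: 3 is a primitive root modulo 5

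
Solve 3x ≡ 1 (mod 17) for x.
6

Using Extended Euclidean Algorithm:
gcd(3, 17) = 1
Bezout coefficients: 3 × 6 + 17 × -1 = 1
So 3 × 6 ≡ 1 (mod 17)
The inverse is 6 mod 17 = 6
Verification: 3 × 6 = 18 = 1 × 17 + 1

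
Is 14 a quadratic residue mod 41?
By Euler's criterion: 14^{20} ≡ 40 (mod 41). Since this equals -1 (≡ 40), 14 is not a QR.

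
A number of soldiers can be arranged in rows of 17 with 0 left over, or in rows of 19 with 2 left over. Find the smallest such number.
M = 17 × 19 = 323. M₁ = 19, y₁ ≡ 9 (mod 17). M₂ = 17, y₂ ≡ 9 (mod 19). k = 0×19×9 + 2×17×9 ≡ 306 (mod 323). The smallest positive such number is 306.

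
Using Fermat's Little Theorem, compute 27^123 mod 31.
By Fermat: 27^{30} ≡ 1 (mod 31). 123 = 4×30 + 3. So 27^{123} ≡ 27^{3} ≡ 29 (mod 31)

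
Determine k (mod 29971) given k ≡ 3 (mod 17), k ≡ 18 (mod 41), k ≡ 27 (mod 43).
6004

Using the Chinese Remainder Theorem:
M = product of moduli = 29971
For equation 1: M_1 = 1763, 1763 ≡ 12 (mod 17), inverse of 1763 mod 17 is 10 (check: 12 × 10 = 120 ≡ 1 (mod 17))
For equation 2: M_2 = 731, 731 ≡ 34 (mod 41), inverse of 731 mod 41 is 35 (check: 34 × 35 = 1190 ≡ 1 (mod 41))
For equation 3: M_3 = 697, 697 ≡ 9 (mod 43), inverse of 697 mod 43 is 24 (check: 9 × 24 = 216 ≡ 1 (mod 43))
Combine: k ≡ Σ r_i×M_i×(M_i⁻¹ mod m_i) = 3×1763×10 + 18×731×35 + 27×697×24 = 52890 + 460530 + 451656 = 965076
965076 mod 29971 = 6004
k ≡ 6004 (mod 29971)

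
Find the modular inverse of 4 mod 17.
4^(-1) ≡ 13 (mod 17). Verification: 4 × 13 = 52 ≡ 1 (mod 17)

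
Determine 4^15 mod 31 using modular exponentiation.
Using repeated squaring. 15 = 8 + 4 + 2 + 1 (binary 1111). Repeated squaring mod 31: 4^1 ≡ 4; 4^2 ≡ 4² = 16 ≡ 16; 4^4 ≡ 16² = 256 ≡ 8; 4^8 ≡ 8² = 64 ≡ 2. Multiply: 4^15 = 4^8 × 4^4 × 4^2 × 4^1 ≡ 2 × 8 × 16 × 4 (mod 31): 2 × 8 = 16 ≡ 16; 16 × 16 = 256 ≡ 8; 8 × 4 = 32 ≡ 1. So 4^15 ≡ 1 (mod 31).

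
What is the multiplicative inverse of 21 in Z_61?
32

Using Extended Euclidean Algorithm:
gcd(21, 61) = 1
Bezout coefficients: 21 × -29 + 61 × 10 = 1
So 21 × -29 ≡ 1 (mod 61)
The inverse is -29 mod 61 = 32
Verification: 21 × 32 = 672 = 11 × 61 + 1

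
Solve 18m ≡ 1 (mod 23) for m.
18^(-1) ≡ 9 (mod 23). Verification: 18 × 9 = 162 ≡ 1 (mod 23)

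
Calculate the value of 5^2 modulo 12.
2 = 2 (binary 10). Repeated squaring mod 12: 5^1 ≡ 5; 5^2 ≡ 5² = 25 ≡ 1. So 5^2 ≡ 1 (mod 12).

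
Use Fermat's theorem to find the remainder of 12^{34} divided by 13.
1

By Fermat's Little Theorem, a^(p-1) ≡ 1 (mod p) for prime p and gcd(a, p) = 1
Here p = 13, so 12^12 ≡ 1 (mod 13)
We can reduce the exponent: 34 mod 12 = 10
So 12^34 ≡ 12^10 (mod 13)
Computing: 12^10 mod 13 = 1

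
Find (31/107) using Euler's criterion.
(31/107) = 31^{53} mod 107 = -1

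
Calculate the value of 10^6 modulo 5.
10 ≡ 0 (mod 5). 6 = 4 + 2 (binary 110). Repeated squaring mod 5: 0^1 ≡ 0; 0^2 ≡ 0² = 0 ≡ 0; 0^4 ≡ 0² = 0 ≡ 0. Multiply: 10^6 ≡ 0^4 × 0^2 ≡ 0 × 0 (mod 5): 0 × 0 = 0 ≡ 0. So 10^6 ≡ 0 (mod 5).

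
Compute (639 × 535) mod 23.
16

(639 × 535) = 341865
341865 mod 23 = 16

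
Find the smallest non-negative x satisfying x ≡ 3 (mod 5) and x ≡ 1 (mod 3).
M = 5 × 3 = 15. M₁ = 3, y₁ ≡ 2 (mod 5). M₂ = 5, y₂ ≡ 2 (mod 3). x = 3×3×2 + 1×5×2 ≡ 13 (mod 15)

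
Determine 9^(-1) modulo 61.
9^(-1) ≡ 34 (mod 61). Verification: 9 × 34 = 306 ≡ 1 (mod 61)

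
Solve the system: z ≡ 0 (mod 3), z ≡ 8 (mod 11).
M = 3 × 11 = 33. M₁ = 11, y₁ ≡ 2 (mod 3). M₂ = 3, y₂ ≡ 4 (mod 11). z = 0×11×2 + 8×3×4 ≡ 30 (mod 33)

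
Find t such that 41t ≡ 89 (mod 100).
29

Since gcd(41, 100) = 1 divides 89, a solution exists.
Multiply both sides by the inverse of 41 mod 100:
  41^(-1) mod 100 = 61
  x ≡ 61 × 89 ≡ 5429 ≡ 29 (mod 100)
Verification: 41 × 29 = 1189 = 11 × 100 + 89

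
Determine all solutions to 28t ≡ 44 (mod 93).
68

Since gcd(28, 93) = 1 divides 44, a solution exists.
Multiply both sides by the inverse of 28 mod 93:
  28^(-1) mod 93 = 10
  x ≡ 10 × 44 ≡ 440 ≡ 68 (mod 93)
Verification: 28 × 68 = 1904 = 20 × 93 + 44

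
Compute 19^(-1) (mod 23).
17

Using Extended Euclidean Algorithm:
gcd(19, 23) = 1
Bezout coefficients: 19 × -6 + 23 × 5 = 1
So 19 × -6 ≡ 1 (mod 23)
The inverse is -6 mod 23 = 17
Verification: 19 × 17 = 323 = 14 × 23 + 1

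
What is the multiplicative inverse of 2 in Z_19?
2^(-1) ≡ 10 (mod 19). Verification: 2 × 10 = 20 ≡ 1 (mod 19)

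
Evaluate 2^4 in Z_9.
4 = 4 (binary 100). Repeated squaring mod 9: 2^1 ≡ 2; 2^2 ≡ 2² = 4 ≡ 4; 2^4 ≡ 4² = 16 ≡ 7. So 2^4 ≡ 7 (mod 9).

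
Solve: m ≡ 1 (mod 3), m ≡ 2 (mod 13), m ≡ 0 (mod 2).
M = 3 × 13 × 2 = 78. M₁ = 26, y₁ ≡ 2 (mod 3). M₂ = 6, y₂ ≡ 11 (mod 13). M₃ = 39, y₃ ≡ 1 (mod 2). m = 1×26×2 + 2×6×11 + 0×39×1 ≡ 28 (mod 78)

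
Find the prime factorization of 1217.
1217

Divide by primes starting from smallest:
1217 ÷ 1217 = 1

1217 = 1217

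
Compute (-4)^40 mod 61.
Using repeated squaring. (-4) ≡ 57 (mod 61). 40 = 32 + 8 (binary 101000). Repeated squaring mod 61: 57^1 ≡ 57; 57^2 ≡ 57² = 3249 ≡ 16; 57^4 ≡ 16² = 256 ≡ 12; 57^8 ≡ 12² = 144 ≡ 22; 57^16 ≡ 22² = 484 ≡ 57; 57^32 ≡ 57² = 3249 ≡ 16. Multiply: (-4)^40 ≡ 57^32 × 57^8 ≡ 16 × 22 (mod 61): 16 × 22 = 352 ≡ 47. So (-4)^40 ≡ 47 (mod 61).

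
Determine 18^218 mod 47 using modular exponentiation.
Using Fermat: 18^{46} ≡ 1 (mod 47). 218 ≡ 34 (mod 46). So 18^{218} ≡ 18^{34} ≡ 9 (mod 47)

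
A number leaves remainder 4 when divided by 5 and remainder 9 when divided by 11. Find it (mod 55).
M = 5 × 11 = 55. M₁ = 11, y₁ ≡ 1 (mod 5). M₂ = 5, y₂ ≡ 9 (mod 11). m = 4×11×1 + 9×5×9 ≡ 9 (mod 55)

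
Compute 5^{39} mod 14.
13

Using successive squaring:
Binary expansion of 39: 100111
Powers of 5 mod 14 (each is the square of the previous):
  5^1 ≡ 5 (mod 14)
  5^2 ≡ 5² = 25 ≡ 11 (mod 14)
  5^4 ≡ 11² = 121 ≡ 9 (mod 14)
  5^8 ≡ 9² = 81 ≡ 11 (mod 14)
  5^16 ≡ 11² = 121 ≡ 9 (mod 14)
  5^32 ≡ 9² = 81 ≡ 11 (mod 14)
39 = 32 + 4 + 2 + 1, so 5^39 = 5^32 × 5^4 × 5^2 × 5^1 ≡ 11 × 9 × 11 × 5 (mod 14)
Multiplying step by step:
  11 × 9 = 99 ≡ 1 (mod 14)
  1 × 11 = 11 ≡ 11 (mod 14)
  11 × 5 = 55 ≡ 13 (mod 14)
Result: 5^39 ≡ 13 (mod 14)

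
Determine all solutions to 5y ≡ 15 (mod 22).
3

Since gcd(5, 22) = 1 divides 15, a solution exists.
Multiply both sides by the inverse of 5 mod 22:
  5^(-1) mod 22 = 9
  x ≡ 9 × 15 ≡ 135 ≡ 3 (mod 22)
Verification: 5 × 3 = 15 = 0 × 22 + 15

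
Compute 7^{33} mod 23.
22

Using successive squaring:
Binary expansion of 33: 100001
Powers of 7 mod 23 (each is the square of the previous):
  7^1 ≡ 7 (mod 23)
  7^2 ≡ 7² = 49 ≡ 3 (mod 23)
  7^4 ≡ 3² = 9 ≡ 9 (mod 23)
  7^8 ≡ 9² = 81 ≡ 12 (mod 23)
  7^16 ≡ 12² = 144 ≡ 6 (mod 23)
  7^32 ≡ 6² = 36 ≡ 13 (mod 23)
33 = 32 + 1, so 7^33 = 7^32 × 7^1 ≡ 13 × 7 (mod 23)
Multiplying step by step:
  13 × 7 = 91 ≡ 22 (mod 23)
Result: 7^33 ≡ 22 (mod 23)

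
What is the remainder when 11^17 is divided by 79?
Using repeated squaring. 17 = 16 + 1 (binary 10001). Repeated squaring mod 79: 11^1 ≡ 11; 11^2 ≡ 11² = 121 ≡ 42; 11^4 ≡ 42² = 1764 ≡ 26; 11^8 ≡ 26² = 676 ≡ 44; 11^16 ≡ 44² = 1936 ≡ 40. Multiply: 11^17 = 11^16 × 11^1 ≡ 40 × 11 (mod 79): 40 × 11 = 440 ≡ 45. So 11^17 ≡ 45 (mod 79).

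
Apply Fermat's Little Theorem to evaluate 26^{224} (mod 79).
36

By Fermat's Little Theorem, a^(p-1) ≡ 1 (mod p) for prime p and gcd(a, p) = 1
Here p = 79, so 26^78 ≡ 1 (mod 79)
We can reduce the exponent: 224 mod 78 = 68
So 26^224 ≡ 26^68 (mod 79)
Computing: 26^68 mod 79 = 36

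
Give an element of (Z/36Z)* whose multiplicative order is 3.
25 has order 3 mod 36 since 25^{3} ≡ 1 (mod 36) and no smaller power works.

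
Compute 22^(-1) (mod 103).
89

Using Extended Euclidean Algorithm:
gcd(22, 103) = 1
Bezout coefficients: 22 × -14 + 103 × 3 = 1
So 22 × -14 ≡ 1 (mod 103)
The inverse is -14 mod 103 = 89
Verification: 22 × 89 = 1958 = 19 × 103 + 1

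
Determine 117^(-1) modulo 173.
117^(-1) ≡ 139 (mod 173). Verification: 117 × 139 = 16263 ≡ 1 (mod 173)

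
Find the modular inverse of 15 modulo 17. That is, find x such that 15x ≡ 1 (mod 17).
8

Using Extended Euclidean Algorithm:
gcd(15, 17) = 1
Bezout coefficients: 15 × 8 + 17 × -7 = 1
So 15 × 8 ≡ 1 (mod 17)
The inverse is 8 mod 17 = 8
Verification: 15 × 8 = 120 = 7 × 17 + 1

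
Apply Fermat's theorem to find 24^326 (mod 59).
By Fermat: 24^{58} ≡ 1 (mod 59). 326 = 5×58 + 36. So 24^{326} ≡ 24^{36} ≡ 12 (mod 59)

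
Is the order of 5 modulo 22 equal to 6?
No, the actual order is 5, not 6.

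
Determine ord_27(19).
Powers of 19 mod 27: 19^1≡19, 19^2≡10, 19^3≡1. Order = 3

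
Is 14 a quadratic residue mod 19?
By Euler's criterion: 14^{9} ≡ 18 (mod 19). Since this equals -1 (≡ 18), 14 is not a QR.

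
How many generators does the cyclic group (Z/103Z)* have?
32

The number of primitive roots modulo p is φ(p-1) = φ(102)
φ(102) = 32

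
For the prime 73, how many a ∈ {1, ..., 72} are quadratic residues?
For prime 73, there are (p-1)/2 = (73-1)/2 = 36 quadratic residues (excluding 0).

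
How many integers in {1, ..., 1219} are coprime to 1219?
1144

Prime factorization: 1219 = 23 × 53
Using the formula φ(n) = n × Π(1 - 1/p) for each prime factor p:
φ(1219) = 1219 × (1 - 1/23) × (1 - 1/53)
φ(1219) = 1144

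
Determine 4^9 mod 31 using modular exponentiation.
9 = 8 + 1 (binary 1001). Repeated squaring mod 31: 4^1 ≡ 4; 4^2 ≡ 4² = 16 ≡ 16; 4^4 ≡ 16² = 256 ≡ 8; 4^8 ≡ 8² = 64 ≡ 2. Multiply: 4^9 = 4^8 × 4^1 ≡ 2 × 4 (mod 31): 2 × 4 = 8 ≡ 8. So 4^9 ≡ 8 (mod 31).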